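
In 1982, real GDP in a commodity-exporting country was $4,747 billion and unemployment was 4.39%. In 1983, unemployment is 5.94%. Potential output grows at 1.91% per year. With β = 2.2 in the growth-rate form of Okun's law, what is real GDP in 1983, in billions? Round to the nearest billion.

Δu = 5.94 - 4.39 = 1.55 points.
Okun's law (growth form): g_Y = g_Y* - β × Δu = 1.91 - 2.2 × (1.55) = 1.91 - 3.41 = -1.5%.
Real GDP in the next year = 4747 × (1 - 1.5/100) = 4747 × 0.985 ≈ 4676 billion.

$4,676 billion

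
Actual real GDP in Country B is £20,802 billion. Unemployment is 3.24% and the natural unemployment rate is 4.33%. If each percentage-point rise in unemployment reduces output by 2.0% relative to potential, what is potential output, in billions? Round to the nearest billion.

£20,358 billion

Unemployment gap = 3.24 - 4.33 = -1.09 points, so output gap = -2 × (-1.09) = 2.18%.
Since Y = Y* × (1 + gap/100), Y* = 20802/1.0218 ≈ 20358 billion.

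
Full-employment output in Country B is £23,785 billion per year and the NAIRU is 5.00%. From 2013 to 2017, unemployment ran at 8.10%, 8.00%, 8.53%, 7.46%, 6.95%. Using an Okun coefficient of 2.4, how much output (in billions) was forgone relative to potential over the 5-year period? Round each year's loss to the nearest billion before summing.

£8,015 billion

Year 2013: gap = -2.4 × (8.1 - 5) = -7.44%, loss ≈ 23785 × 7.44/100 ≈ 1770.
Year 2014: gap = -2.4 × (8 - 5) = -7.2%, loss ≈ 23785 × 7.2/100 ≈ 1713.
Year 2015: gap = -2.4 × (8.53 - 5) = -8.472%, loss ≈ 23785 × 8.472/100 ≈ 2015.
Year 2016: gap = -2.4 × (7.46 - 5) = -5.904%, loss ≈ 23785 × 5.904/100 ≈ 1404.
Year 2017: gap = -2.4 × (6.95 - 5) = -4.68%, loss ≈ 23785 × 4.68/100 ≈ 1113.
Total lost output = 1770 + 1713 + 2015 + 1404 + 1113 = 8015 billion.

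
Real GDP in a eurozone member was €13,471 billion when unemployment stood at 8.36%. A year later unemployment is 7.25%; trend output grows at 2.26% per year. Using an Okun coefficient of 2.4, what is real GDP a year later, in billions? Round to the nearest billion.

Δu = 7.25 - 8.36 = -1.11 points.
Okun's law (growth form): g_Y = g_Y* - β × Δu = 2.26 - 2.4 × (-1.11) = 2.26 + 2.664 = 4.924%.
Real GDP in the next year = 13471 × (1 + 4.924/100) = 13471 × 1.04924 ≈ 14134 billion.

€14,134 billion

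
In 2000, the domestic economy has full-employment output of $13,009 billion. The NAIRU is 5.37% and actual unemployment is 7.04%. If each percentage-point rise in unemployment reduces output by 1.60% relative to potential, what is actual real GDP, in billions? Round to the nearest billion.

$12,661 billion

Unemployment gap = 7.04 - 5.37 = 1.67 points, so the output gap is -1.6 × 1.67 = -2.672%.
Actual GDP = 13009 × (1 - 2.672/100) = 13009 × 0.97328 ≈ 12661 billion.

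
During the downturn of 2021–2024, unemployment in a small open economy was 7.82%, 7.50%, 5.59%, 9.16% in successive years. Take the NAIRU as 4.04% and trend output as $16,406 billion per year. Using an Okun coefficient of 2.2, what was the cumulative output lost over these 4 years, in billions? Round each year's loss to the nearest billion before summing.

$5,020 billion

Year 2021: gap = -2.2 × (7.82 - 4.04) = -8.316%, loss ≈ 16406 × 8.316/100 ≈ 1364.
Year 2022: gap = -2.2 × (7.5 - 4.04) = -7.612%, loss ≈ 16406 × 7.612/100 ≈ 1249.
Year 2023: gap = -2.2 × (5.59 - 4.04) = -3.41%, loss ≈ 16406 × 3.41/100 ≈ 559.
Year 2024: gap = -2.2 × (9.16 - 4.04) = -11.264%, loss ≈ 16406 × 11.264/100 ≈ 1848.
Total lost output = 1364 + 1249 + 559 + 1848 = 5020 billion.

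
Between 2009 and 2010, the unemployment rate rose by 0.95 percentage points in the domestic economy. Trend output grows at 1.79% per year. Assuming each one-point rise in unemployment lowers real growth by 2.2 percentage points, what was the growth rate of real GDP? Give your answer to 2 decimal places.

-0.30%

Growth-rate Okun's law: g_Y = g_Y* - β × Δu.
g_Y = 1.79 - 2.2 × (0.95) = 1.79 - 2.09 = -0.3%, i.e. -0.30% to 2 d.p.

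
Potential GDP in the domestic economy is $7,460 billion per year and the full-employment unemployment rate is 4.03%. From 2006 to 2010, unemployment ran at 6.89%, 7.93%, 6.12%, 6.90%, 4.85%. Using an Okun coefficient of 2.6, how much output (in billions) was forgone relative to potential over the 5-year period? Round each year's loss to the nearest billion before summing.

$2,432 billion

Year 2006: gap = -2.6 × (6.89 - 4.03) = -7.436%, loss ≈ 7460 × 7.436/100 ≈ 555.
Year 2007: gap = -2.6 × (7.93 - 4.03) = -10.14%, loss ≈ 7460 × 10.14/100 ≈ 756.
Year 2008: gap = -2.6 × (6.12 - 4.03) = -5.434%, loss ≈ 7460 × 5.434/100 ≈ 405.
Year 2009: gap = -2.6 × (6.9 - 4.03) = -7.462%, loss ≈ 7460 × 7.462/100 ≈ 557.
Year 2010: gap = -2.6 × (4.85 - 4.03) = -2.132%, loss ≈ 7460 × 2.132/100 ≈ 159.
Total lost output = 555 + 756 + 405 + 557 + 159 = 2432 billion.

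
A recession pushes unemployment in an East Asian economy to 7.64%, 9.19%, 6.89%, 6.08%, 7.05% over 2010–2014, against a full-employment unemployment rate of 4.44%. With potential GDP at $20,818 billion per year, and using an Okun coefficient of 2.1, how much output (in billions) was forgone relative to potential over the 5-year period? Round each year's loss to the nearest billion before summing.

Year 2010: gap = -2.1 × (7.64 - 4.44) = -6.72%, loss ≈ 20818 × 6.72/100 ≈ 1399.
Year 2011: gap = -2.1 × (9.19 - 4.44) = -9.975%, loss ≈ 20818 × 9.975/100 ≈ 2077.
Year 2012: gap = -2.1 × (6.89 - 4.44) = -5.145%, loss ≈ 20818 × 5.145/100 ≈ 1071.
Year 2013: gap = -2.1 × (6.08 - 4.44) = -3.444%, loss ≈ 20818 × 3.444/100 ≈ 717.
Year 2014: gap = -2.1 × (7.05 - 4.44) = -5.481%, loss ≈ 20818 × 5.481/100 ≈ 1141.
Total lost output = 1399 + 2077 + 1071 + 717 + 1141 = 6405 billion.

$6,405 billion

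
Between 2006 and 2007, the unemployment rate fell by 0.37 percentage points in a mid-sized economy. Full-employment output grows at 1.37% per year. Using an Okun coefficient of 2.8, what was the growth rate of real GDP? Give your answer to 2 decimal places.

Growth-rate Okun's law: g_Y = g_Y* - β × Δu.
g_Y = 1.37 - 2.8 × (-0.37) = 1.37 + 1.036 = 2.406%, i.e. 2.41% to 2 d.p.

2.41%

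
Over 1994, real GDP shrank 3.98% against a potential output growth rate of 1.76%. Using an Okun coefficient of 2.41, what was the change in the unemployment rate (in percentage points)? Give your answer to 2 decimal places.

Growth-rate Okun's law: g_Y = g_Y* - β × Δu, so Δu = (g_Y* - g_Y)/β.
Δu = (1.76 + 3.98)/2.41 = 5.74/2.41 = 2.38 percentage points.

2.38 percentage points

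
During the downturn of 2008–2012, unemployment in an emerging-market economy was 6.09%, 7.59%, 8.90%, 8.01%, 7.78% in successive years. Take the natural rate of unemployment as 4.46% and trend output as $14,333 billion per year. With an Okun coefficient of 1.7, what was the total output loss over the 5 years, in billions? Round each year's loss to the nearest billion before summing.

$3,916 billion

Year 2008: gap = -1.7 × (6.09 - 4.46) = -2.771%, loss ≈ 14333 × 2.771/100 ≈ 397.
Year 2009: gap = -1.7 × (7.59 - 4.46) = -5.321%, loss ≈ 14333 × 5.321/100 ≈ 763.
Year 2010: gap = -1.7 × (8.9 - 4.46) = -7.548%, loss ≈ 14333 × 7.548/100 ≈ 1082.
Year 2011: gap = -1.7 × (8.01 - 4.46) = -6.035%, loss ≈ 14333 × 6.035/100 ≈ 865.
Year 2012: gap = -1.7 × (7.78 - 4.46) = -5.644%, loss ≈ 14333 × 5.644/100 ≈ 809.
Total lost output = 397 + 763 + 1082 + 865 + 809 = 3916 billion.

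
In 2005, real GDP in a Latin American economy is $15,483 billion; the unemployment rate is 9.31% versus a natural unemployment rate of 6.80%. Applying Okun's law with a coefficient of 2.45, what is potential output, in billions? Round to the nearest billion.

$16,498 billion

Unemployment gap = 9.31 - 6.8 = 2.51 points, so output gap = -2.45 × 2.51 = -6.1495%.
Since Y = Y* × (1 + gap/100), Y* = 15483/0.938505 ≈ 16498 billion.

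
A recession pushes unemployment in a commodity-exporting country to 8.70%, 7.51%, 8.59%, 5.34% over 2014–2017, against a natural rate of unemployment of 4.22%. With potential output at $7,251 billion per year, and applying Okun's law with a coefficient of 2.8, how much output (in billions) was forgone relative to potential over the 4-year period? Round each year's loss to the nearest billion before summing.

Year 2014: gap = -2.8 × (8.7 - 4.22) = -12.544%, loss ≈ 7251 × 12.544/100 ≈ 910.
Year 2015: gap = -2.8 × (7.51 - 4.22) = -9.212%, loss ≈ 7251 × 9.212/100 ≈ 668.
Year 2016: gap = -2.8 × (8.59 - 4.22) = -12.236%, loss ≈ 7251 × 12.236/100 ≈ 887.
Year 2017: gap = -2.8 × (5.34 - 4.22) = -3.136%, loss ≈ 7251 × 3.136/100 ≈ 227.
Total lost output = 910 + 668 + 887 + 227 = 2692 billion.

$2,692 billion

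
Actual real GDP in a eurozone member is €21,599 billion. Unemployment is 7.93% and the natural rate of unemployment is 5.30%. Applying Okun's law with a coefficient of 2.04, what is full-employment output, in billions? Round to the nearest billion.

€22,824 billion

Unemployment gap = 7.93 - 5.3 = 2.63 points, so output gap = -2.04 × 2.63 = -5.3652%.
Since Y = Y* × (1 + gap/100), Y* = 21599/0.946348 ≈ 22824 billion.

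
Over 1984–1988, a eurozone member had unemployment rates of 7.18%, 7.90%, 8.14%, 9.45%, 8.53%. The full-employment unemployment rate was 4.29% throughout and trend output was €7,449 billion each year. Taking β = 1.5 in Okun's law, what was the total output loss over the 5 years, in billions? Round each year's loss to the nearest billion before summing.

Year 1984: gap = -1.5 × (7.18 - 4.29) = -4.335%, loss ≈ 7449 × 4.335/100 ≈ 323.
Year 1985: gap = -1.5 × (7.9 - 4.29) = -5.415%, loss ≈ 7449 × 5.415/100 ≈ 403.
Year 1986: gap = -1.5 × (8.14 - 4.29) = -5.775%, loss ≈ 7449 × 5.775/100 ≈ 430.
Year 1987: gap = -1.5 × (9.45 - 4.29) = -7.74%, loss ≈ 7449 × 7.74/100 ≈ 577.
Year 1988: gap = -1.5 × (8.53 - 4.29) = -6.36%, loss ≈ 7449 × 6.36/100 ≈ 474.
Total lost output = 323 + 403 + 430 + 577 + 474 = 2207 billion.

€2,207 billion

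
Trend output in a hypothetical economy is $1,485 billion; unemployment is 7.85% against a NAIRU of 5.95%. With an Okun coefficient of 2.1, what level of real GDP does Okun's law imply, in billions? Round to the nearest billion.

$1,426 billion

Unemployment gap = 7.85 - 5.95 = 1.9 points, so the output gap is -2.1 × 1.9 = -3.99%.
Actual GDP = 1485 × (1 - 3.99/100) = 1485 × 0.9601 ≈ 1426 billion.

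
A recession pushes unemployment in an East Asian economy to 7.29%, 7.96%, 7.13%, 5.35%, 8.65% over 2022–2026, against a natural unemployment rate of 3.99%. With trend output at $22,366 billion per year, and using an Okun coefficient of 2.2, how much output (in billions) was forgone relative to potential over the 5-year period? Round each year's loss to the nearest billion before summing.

$8,084 billion

Year 2022: gap = -2.2 × (7.29 - 3.99) = -7.26%, loss ≈ 22366 × 7.26/100 ≈ 1624.
Year 2023: gap = -2.2 × (7.96 - 3.99) = -8.734%, loss ≈ 22366 × 8.734/100 ≈ 1953.
Year 2024: gap = -2.2 × (7.13 - 3.99) = -6.908%, loss ≈ 22366 × 6.908/100 ≈ 1545.
Year 2025: gap = -2.2 × (5.35 - 3.99) = -2.992%, loss ≈ 22366 × 2.992/100 ≈ 669.
Year 2026: gap = -2.2 × (8.65 - 3.99) = -10.252%, loss ≈ 22366 × 10.252/100 ≈ 2293.
Total lost output = 1624 + 1953 + 1545 + 669 + 2293 = 8084 billion.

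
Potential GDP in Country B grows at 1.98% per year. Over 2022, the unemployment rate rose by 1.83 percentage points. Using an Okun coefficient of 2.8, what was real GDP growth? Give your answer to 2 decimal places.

-3.14%

Growth-rate Okun's law: g_Y = g_Y* - β × Δu.
g_Y = 1.98 - 2.8 × (1.83) = 1.98 - 5.124 = -3.144%, i.e. -3.14% to 2 d.p.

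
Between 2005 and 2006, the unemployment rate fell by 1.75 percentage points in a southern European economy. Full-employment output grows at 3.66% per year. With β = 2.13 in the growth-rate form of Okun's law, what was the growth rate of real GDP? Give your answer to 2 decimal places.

7.39%

Growth-rate Okun's law: g_Y = g_Y* - β × Δu.
g_Y = 3.66 - 2.13 × (-1.75) = 3.66 + 3.7275 = 7.3875%, i.e. 7.39% to 2 d.p.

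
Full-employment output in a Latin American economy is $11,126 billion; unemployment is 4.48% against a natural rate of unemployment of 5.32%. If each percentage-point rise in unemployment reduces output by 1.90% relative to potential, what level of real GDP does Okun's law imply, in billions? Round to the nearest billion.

$11,304 billion

Unemployment gap = 4.48 - 5.32 = -0.84 points, so the output gap is -1.9 × (-0.84) = 1.596%.
Actual GDP = 11126 × (1 + 1.596/100) = 11126 × 1.01596 ≈ 11304 billion.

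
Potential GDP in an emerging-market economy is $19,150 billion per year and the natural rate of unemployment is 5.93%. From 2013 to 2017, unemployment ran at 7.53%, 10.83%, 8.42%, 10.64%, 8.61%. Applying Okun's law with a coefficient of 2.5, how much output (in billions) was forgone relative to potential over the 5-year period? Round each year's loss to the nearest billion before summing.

Year 2013: gap = -2.5 × (7.53 - 5.93) = -4%, loss ≈ 19150 × 4/100 ≈ 766.
Year 2014: gap = -2.5 × (10.83 - 5.93) = -12.25%, loss ≈ 19150 × 12.25/100 ≈ 2346.
Year 2015: gap = -2.5 × (8.42 - 5.93) = -6.225%, loss ≈ 19150 × 6.225/100 ≈ 1192.
Year 2016: gap = -2.5 × (10.64 - 5.93) = -11.775%, loss ≈ 19150 × 11.775/100 ≈ 2255.
Year 2017: gap = -2.5 × (8.61 - 5.93) = -6.7%, loss ≈ 19150 × 6.7/100 ≈ 1283.
Total lost output = 766 + 2346 + 1192 + 2255 + 1283 = 7842 billion.

$7,842 billion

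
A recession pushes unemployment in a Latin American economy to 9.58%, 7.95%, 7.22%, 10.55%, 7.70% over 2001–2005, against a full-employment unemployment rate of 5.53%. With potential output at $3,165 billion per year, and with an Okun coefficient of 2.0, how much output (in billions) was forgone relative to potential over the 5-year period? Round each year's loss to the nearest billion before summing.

$971 billion

Year 2001: gap = -2.0 × (9.58 - 5.53) = -8.1%, loss ≈ 3165 × 8.1/100 ≈ 256.
Year 2002: gap = -2.0 × (7.95 - 5.53) = -4.84%, loss ≈ 3165 × 4.84/100 ≈ 153.
Year 2003: gap = -2.0 × (7.22 - 5.53) = -3.38%, loss ≈ 3165 × 3.38/100 ≈ 107.
Year 2004: gap = -2.0 × (10.55 - 5.53) = -10.04%, loss ≈ 3165 × 10.04/100 ≈ 318.
Year 2005: gap = -2.0 × (7.7 - 5.53) = -4.34%, loss ≈ 3165 × 4.34/100 ≈ 137.
Total lost output = 256 + 153 + 107 + 318 + 137 = 971 billion.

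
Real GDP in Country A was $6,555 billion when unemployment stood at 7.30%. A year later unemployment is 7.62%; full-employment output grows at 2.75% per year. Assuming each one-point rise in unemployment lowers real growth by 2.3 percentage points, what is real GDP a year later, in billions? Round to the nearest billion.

Δu = 7.62 - 7.3 = 0.32 points.
Okun's law (growth form): g_Y = g_Y* - β × Δu = 2.75 - 2.3 × (0.32) = 2.75 - 0.736 = 2.014%.
Real GDP in the next year = 6555 × (1 + 2.014/100) = 6555 × 1.02014 ≈ 6687 billion.

$6,687 billion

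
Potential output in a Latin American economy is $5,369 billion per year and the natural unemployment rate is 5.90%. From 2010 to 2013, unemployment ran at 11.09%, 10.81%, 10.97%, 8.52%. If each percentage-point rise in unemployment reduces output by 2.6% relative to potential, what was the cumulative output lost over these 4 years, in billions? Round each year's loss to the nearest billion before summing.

Year 2010: gap = -2.6 × (11.09 - 5.9) = -13.494%, loss ≈ 5369 × 13.494/100 ≈ 724.
Year 2011: gap = -2.6 × (10.81 - 5.9) = -12.766%, loss ≈ 5369 × 12.766/100 ≈ 685.
Year 2012: gap = -2.6 × (10.97 - 5.9) = -13.182%, loss ≈ 5369 × 13.182/100 ≈ 708.
Year 2013: gap = -2.6 × (8.52 - 5.9) = -6.812%, loss ≈ 5369 × 6.812/100 ≈ 366.
Total lost output = 724 + 685 + 708 + 366 = 2483 billion.

$2,483 billion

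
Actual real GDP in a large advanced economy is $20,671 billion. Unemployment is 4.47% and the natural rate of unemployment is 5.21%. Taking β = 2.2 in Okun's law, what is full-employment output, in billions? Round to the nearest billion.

Unemployment gap = 4.47 - 5.21 = -0.74 points, so output gap = -2.2 × (-0.74) = 1.628%.
Since Y = Y* × (1 + gap/100), Y* = 20671/1.01628 ≈ 20340 billion.

$20,340 billion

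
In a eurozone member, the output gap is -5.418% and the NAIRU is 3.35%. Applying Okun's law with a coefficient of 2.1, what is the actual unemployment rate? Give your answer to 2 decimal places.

From Okun's law, u - u* = -(output gap)/β = -(-5.418)/2.1 = 2.58 points.
So u = 3.35 + 2.58 = 5.93%.

5.93%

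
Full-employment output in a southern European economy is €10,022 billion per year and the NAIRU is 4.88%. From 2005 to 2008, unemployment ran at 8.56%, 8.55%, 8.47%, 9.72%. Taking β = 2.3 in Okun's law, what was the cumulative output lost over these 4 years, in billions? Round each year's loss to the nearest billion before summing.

€3,638 billion

Year 2005: gap = -2.3 × (8.56 - 4.88) = -8.464%, loss ≈ 10022 × 8.464/100 ≈ 848.
Year 2006: gap = -2.3 × (8.55 - 4.88) = -8.441%, loss ≈ 10022 × 8.441/100 ≈ 846.
Year 2007: gap = -2.3 × (8.47 - 4.88) = -8.257%, loss ≈ 10022 × 8.257/100 ≈ 828.
Year 2008: gap = -2.3 × (9.72 - 4.88) = -11.132%, loss ≈ 10022 × 11.132/100 ≈ 1116.
Total lost output = 848 + 846 + 828 + 1116 = 3638 billion.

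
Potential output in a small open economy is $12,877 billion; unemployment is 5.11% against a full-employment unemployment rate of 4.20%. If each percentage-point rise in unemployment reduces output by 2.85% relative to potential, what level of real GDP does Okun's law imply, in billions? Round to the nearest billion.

Unemployment gap = 5.11 - 4.2 = 0.91 points, so the output gap is -2.85 × 0.91 = -2.5935%.
Actual GDP = 12877 × (1 - 2.5935/100) = 12877 × 0.974065 ≈ 12543 billion.

$12,543 billion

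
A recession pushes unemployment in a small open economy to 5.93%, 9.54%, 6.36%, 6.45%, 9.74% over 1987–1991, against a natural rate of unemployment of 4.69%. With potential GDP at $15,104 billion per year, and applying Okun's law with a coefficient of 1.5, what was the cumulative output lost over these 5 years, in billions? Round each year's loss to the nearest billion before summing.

$3,301 billion

Year 1987: gap = -1.5 × (5.93 - 4.69) = -1.86%, loss ≈ 15104 × 1.86/100 ≈ 281.
Year 1988: gap = -1.5 × (9.54 - 4.69) = -7.275%, loss ≈ 15104 × 7.275/100 ≈ 1099.
Year 1989: gap = -1.5 × (6.36 - 4.69) = -2.505%, loss ≈ 15104 × 2.505/100 ≈ 378.
Year 1990: gap = -1.5 × (6.45 - 4.69) = -2.64%, loss ≈ 15104 × 2.64/100 ≈ 399.
Year 1991: gap = -1.5 × (9.74 - 4.69) = -7.575%, loss ≈ 15104 × 7.575/100 ≈ 1144.
Total lost output = 281 + 1099 + 378 + 399 + 1144 = 3301 billion.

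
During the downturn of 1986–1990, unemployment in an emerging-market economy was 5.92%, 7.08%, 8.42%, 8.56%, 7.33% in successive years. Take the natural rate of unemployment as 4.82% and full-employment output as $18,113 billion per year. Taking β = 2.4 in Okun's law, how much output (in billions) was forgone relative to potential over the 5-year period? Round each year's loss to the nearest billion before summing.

$5,742 billion

Year 1986: gap = -2.4 × (5.92 - 4.82) = -2.64%, loss ≈ 18113 × 2.64/100 ≈ 478.
Year 1987: gap = -2.4 × (7.08 - 4.82) = -5.424%, loss ≈ 18113 × 5.424/100 ≈ 982.
Year 1988: gap = -2.4 × (8.42 - 4.82) = -8.64%, loss ≈ 18113 × 8.64/100 ≈ 1565.
Year 1989: gap = -2.4 × (8.56 - 4.82) = -8.976%, loss ≈ 18113 × 8.976/100 ≈ 1626.
Year 1990: gap = -2.4 × (7.33 - 4.82) = -6.024%, loss ≈ 18113 × 6.024/100 ≈ 1091.
Total lost output = 478 + 982 + 1565 + 1626 + 1091 = 5742 billion.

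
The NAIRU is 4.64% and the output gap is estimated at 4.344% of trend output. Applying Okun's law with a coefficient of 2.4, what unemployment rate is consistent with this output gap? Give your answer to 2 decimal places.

From Okun's law, u - u* = -(output gap)/β = -(4.344)/2.4 = -1.81 points.
So u = 4.64 - 1.81 = 2.83%.

2.83%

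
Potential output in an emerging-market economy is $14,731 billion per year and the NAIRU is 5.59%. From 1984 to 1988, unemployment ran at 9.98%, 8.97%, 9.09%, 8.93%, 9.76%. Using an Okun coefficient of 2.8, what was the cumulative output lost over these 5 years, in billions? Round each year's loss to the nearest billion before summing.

Year 1984: gap = -2.8 × (9.98 - 5.59) = -12.292%, loss ≈ 14731 × 12.292/100 ≈ 1811.
Year 1985: gap = -2.8 × (8.97 - 5.59) = -9.464%, loss ≈ 14731 × 9.464/100 ≈ 1394.
Year 1986: gap = -2.8 × (9.09 - 5.59) = -9.8%, loss ≈ 14731 × 9.8/100 ≈ 1444.
Year 1987: gap = -2.8 × (8.93 - 5.59) = -9.352%, loss ≈ 14731 × 9.352/100 ≈ 1378.
Year 1988: gap = -2.8 × (9.76 - 5.59) = -11.676%, loss ≈ 14731 × 11.676/100 ≈ 1720.
Total lost output = 1811 + 1394 + 1444 + 1378 + 1720 = 7747 billion.

$7,747 billion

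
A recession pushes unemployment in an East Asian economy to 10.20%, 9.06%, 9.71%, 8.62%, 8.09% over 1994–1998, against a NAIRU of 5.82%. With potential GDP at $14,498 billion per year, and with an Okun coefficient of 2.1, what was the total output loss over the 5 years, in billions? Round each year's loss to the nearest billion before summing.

$5,047 billion

Year 1994: gap = -2.1 × (10.2 - 5.82) = -9.198%, loss ≈ 14498 × 9.198/100 ≈ 1334.
Year 1995: gap = -2.1 × (9.06 - 5.82) = -6.804%, loss ≈ 14498 × 6.804/100 ≈ 986.
Year 1996: gap = -2.1 × (9.71 - 5.82) = -8.169%, loss ≈ 14498 × 8.169/100 ≈ 1184.
Year 1997: gap = -2.1 × (8.62 - 5.82) = -5.88%, loss ≈ 14498 × 5.88/100 ≈ 852.
Year 1998: gap = -2.1 × (8.09 - 5.82) = -4.767%, loss ≈ 14498 × 4.767/100 ≈ 691.
Total lost output = 1334 + 986 + 1184 + 852 + 691 = 5047 billion.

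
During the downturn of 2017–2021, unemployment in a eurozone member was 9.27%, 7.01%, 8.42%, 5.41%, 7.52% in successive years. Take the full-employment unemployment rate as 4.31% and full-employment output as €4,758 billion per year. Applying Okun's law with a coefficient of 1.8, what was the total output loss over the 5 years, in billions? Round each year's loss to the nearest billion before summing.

Year 2017: gap = -1.8 × (9.27 - 4.31) = -8.928%, loss ≈ 4758 × 8.928/100 ≈ 425.
Year 2018: gap = -1.8 × (7.01 - 4.31) = -4.86%, loss ≈ 4758 × 4.86/100 ≈ 231.
Year 2019: gap = -1.8 × (8.42 - 4.31) = -7.398%, loss ≈ 4758 × 7.398/100 ≈ 352.
Year 2020: gap = -1.8 × (5.41 - 4.31) = -1.98%, loss ≈ 4758 × 1.98/100 ≈ 94.
Year 2021: gap = -1.8 × (7.52 - 4.31) = -5.778%, loss ≈ 4758 × 5.778/100 ≈ 275.
Total lost output = 425 + 231 + 352 + 94 + 275 = 1377 billion.

€1,377 billion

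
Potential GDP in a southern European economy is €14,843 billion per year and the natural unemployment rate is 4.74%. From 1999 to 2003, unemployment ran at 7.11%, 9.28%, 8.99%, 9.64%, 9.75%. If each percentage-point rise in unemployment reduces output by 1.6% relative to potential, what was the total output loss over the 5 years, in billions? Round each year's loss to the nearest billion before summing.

€5,004 billion

Year 1999: gap = -1.6 × (7.11 - 4.74) = -3.792%, loss ≈ 14843 × 3.792/100 ≈ 563.
Year 2000: gap = -1.6 × (9.28 - 4.74) = -7.264%, loss ≈ 14843 × 7.264/100 ≈ 1078.
Year 2001: gap = -1.6 × (8.99 - 4.74) = -6.8%, loss ≈ 14843 × 6.8/100 ≈ 1009.
Year 2002: gap = -1.6 × (9.64 - 4.74) = -7.84%, loss ≈ 14843 × 7.84/100 ≈ 1164.
Year 2003: gap = -1.6 × (9.75 - 4.74) = -8.016%, loss ≈ 14843 × 8.016/100 ≈ 1190.
Total lost output = 563 + 1078 + 1009 + 1164 + 1190 = 5004 billion.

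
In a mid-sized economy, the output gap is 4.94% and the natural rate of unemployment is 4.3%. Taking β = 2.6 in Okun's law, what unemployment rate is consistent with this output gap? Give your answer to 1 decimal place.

From Okun's law, u - u* = -(output gap)/β = -(4.94)/2.6 = -1.9 points.
So u = 4.3 - 1.9 = 2.4%.

2.4%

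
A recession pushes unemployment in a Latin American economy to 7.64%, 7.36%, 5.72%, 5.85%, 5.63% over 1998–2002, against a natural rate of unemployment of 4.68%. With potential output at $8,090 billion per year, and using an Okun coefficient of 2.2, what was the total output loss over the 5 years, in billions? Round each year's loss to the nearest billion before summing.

Year 1998: gap = -2.2 × (7.64 - 4.68) = -6.512%, loss ≈ 8090 × 6.512/100 ≈ 527.
Year 1999: gap = -2.2 × (7.36 - 4.68) = -5.896%, loss ≈ 8090 × 5.896/100 ≈ 477.
Year 2000: gap = -2.2 × (5.72 - 4.68) = -2.288%, loss ≈ 8090 × 2.288/100 ≈ 185.
Year 2001: gap = -2.2 × (5.85 - 4.68) = -2.574%, loss ≈ 8090 × 2.574/100 ≈ 208.
Year 2002: gap = -2.2 × (5.63 - 4.68) = -2.09%, loss ≈ 8090 × 2.09/100 ≈ 169.
Total lost output = 527 + 477 + 185 + 208 + 169 = 1566 billion.

$1,566 billion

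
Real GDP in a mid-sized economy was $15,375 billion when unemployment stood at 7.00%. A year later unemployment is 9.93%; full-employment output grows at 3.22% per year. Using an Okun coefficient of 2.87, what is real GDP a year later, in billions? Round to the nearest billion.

$14,577 billion

Δu = 9.93 - 7 = 2.93 points.
Okun's law (growth form): g_Y = g_Y* - β × Δu = 3.22 - 2.87 × (2.93) = 3.22 - 8.4091 = -5.1891%.
Real GDP in the next year = 15375 × (1 - 5.1891/100) = 15375 × 0.948109 ≈ 14577 billion.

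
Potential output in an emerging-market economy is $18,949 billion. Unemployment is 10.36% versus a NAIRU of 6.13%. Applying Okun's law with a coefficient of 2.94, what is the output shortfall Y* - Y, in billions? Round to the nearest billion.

Output gap = -2.94 × (10.36 - 6.13) = -2.94 × 4.23 = -12.4362%.
Actual GDP ≈ 18949 × 0.875638 ≈ 16592 billion, so the shortfall is 18949 - 16592 = 2357 billion.

$2,357 billion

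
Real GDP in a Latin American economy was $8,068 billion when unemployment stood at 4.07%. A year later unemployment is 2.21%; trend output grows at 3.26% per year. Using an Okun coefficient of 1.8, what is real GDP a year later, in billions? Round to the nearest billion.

Δu = 2.21 - 4.07 = -1.86 points.
Okun's law (growth form): g_Y = g_Y* - β × Δu = 3.26 - 1.8 × (-1.86) = 3.26 + 3.348 = 6.608%.
Real GDP in the next year = 8068 × (1 + 6.608/100) = 8068 × 1.06608 ≈ 8601 billion.

$8,601 billion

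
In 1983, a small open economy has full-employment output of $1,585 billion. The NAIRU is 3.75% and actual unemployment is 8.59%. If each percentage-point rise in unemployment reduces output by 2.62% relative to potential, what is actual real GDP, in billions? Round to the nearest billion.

$1,384 billion

Unemployment gap = 8.59 - 3.75 = 4.84 points, so the output gap is -2.62 × 4.84 = -12.6808%.
Actual GDP = 1585 × (1 - 12.6808/100) = 1585 × 0.873192 ≈ 1384 billion.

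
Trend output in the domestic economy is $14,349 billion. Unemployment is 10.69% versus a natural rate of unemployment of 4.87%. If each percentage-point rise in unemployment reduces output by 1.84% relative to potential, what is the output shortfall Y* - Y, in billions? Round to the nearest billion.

Output gap = -1.84 × (10.69 - 4.87) = -1.84 × 5.82 = -10.7088%.
Actual GDP ≈ 14349 × 0.892912 ≈ 12812 billion, so the shortfall is 14349 - 12812 = 1537 billion.

$1,537 billion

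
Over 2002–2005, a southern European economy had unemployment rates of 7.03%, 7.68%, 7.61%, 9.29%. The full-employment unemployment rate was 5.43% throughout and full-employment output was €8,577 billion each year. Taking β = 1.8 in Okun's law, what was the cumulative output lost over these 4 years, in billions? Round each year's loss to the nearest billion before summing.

Year 2002: gap = -1.8 × (7.03 - 5.43) = -2.88%, loss ≈ 8577 × 2.88/100 ≈ 247.
Year 2003: gap = -1.8 × (7.68 - 5.43) = -4.05%, loss ≈ 8577 × 4.05/100 ≈ 347.
Year 2004: gap = -1.8 × (7.61 - 5.43) = -3.924%, loss ≈ 8577 × 3.924/100 ≈ 337.
Year 2005: gap = -1.8 × (9.29 - 5.43) = -6.948%, loss ≈ 8577 × 6.948/100 ≈ 596.
Total lost output = 247 + 347 + 337 + 596 = 1527 billion.

€1,527 billion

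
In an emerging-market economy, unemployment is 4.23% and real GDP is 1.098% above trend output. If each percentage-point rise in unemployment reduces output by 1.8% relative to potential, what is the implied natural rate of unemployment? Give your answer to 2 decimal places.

From Okun's law, u - u* = -(output gap)/β = -(1.098)/1.8 = -0.61 points.
So u* = 4.23 + 0.61 = 4.84%.

4.84%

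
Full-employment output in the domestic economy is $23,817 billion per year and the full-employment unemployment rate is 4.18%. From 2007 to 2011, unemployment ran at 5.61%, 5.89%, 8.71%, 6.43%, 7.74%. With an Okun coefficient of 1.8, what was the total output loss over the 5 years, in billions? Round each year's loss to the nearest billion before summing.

$5,779 billion

Year 2007: gap = -1.8 × (5.61 - 4.18) = -2.574%, loss ≈ 23817 × 2.574/100 ≈ 613.
Year 2008: gap = -1.8 × (5.89 - 4.18) = -3.078%, loss ≈ 23817 × 3.078/100 ≈ 733.
Year 2009: gap = -1.8 × (8.71 - 4.18) = -8.154%, loss ≈ 23817 × 8.154/100 ≈ 1942.
Year 2010: gap = -1.8 × (6.43 - 4.18) = -4.05%, loss ≈ 23817 × 4.05/100 ≈ 965.
Year 2011: gap = -1.8 × (7.74 - 4.18) = -6.408%, loss ≈ 23817 × 6.408/100 ≈ 1526.
Total lost output = 613 + 733 + 1942 + 965 + 1526 = 5779 billion.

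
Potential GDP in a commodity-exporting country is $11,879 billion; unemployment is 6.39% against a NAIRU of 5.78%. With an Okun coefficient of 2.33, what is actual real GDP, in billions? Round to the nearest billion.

$11,710 billion

Unemployment gap = 6.39 - 5.78 = 0.61 points, so the output gap is -2.33 × 0.61 = -1.4213%.
Actual GDP = 11879 × (1 - 1.4213/100) = 11879 × 0.985787 ≈ 11710 billion.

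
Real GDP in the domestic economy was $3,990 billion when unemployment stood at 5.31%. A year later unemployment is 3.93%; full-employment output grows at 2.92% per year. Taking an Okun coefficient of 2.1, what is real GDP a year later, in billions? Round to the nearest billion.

Δu = 3.93 - 5.31 = -1.38 points.
Okun's law (growth form): g_Y = g_Y* - β × Δu = 2.92 - 2.1 × (-1.38) = 2.92 + 2.898 = 5.818%.
Real GDP in the next year = 3990 × (1 + 5.818/100) = 3990 × 1.05818 ≈ 4222 billion.

$4,222 billion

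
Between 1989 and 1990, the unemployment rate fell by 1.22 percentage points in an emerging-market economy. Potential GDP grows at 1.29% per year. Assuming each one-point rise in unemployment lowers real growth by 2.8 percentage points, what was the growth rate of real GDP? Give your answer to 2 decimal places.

Growth-rate Okun's law: g_Y = g_Y* - β × Δu.
g_Y = 1.29 - 2.8 × (-1.22) = 1.29 + 3.416 = 4.706%, i.e. 4.71% to 2 d.p.

4.71%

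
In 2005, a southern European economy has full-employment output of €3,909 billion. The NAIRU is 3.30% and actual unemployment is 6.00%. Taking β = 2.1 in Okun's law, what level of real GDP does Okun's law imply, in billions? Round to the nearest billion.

€3,687 billion

Unemployment gap = 6 - 3.3 = 2.7 points, so the output gap is -2.1 × 2.7 = -5.67%.
Actual GDP = 3909 × (1 - 5.67/100) = 3909 × 0.9433 ≈ 3687 billion.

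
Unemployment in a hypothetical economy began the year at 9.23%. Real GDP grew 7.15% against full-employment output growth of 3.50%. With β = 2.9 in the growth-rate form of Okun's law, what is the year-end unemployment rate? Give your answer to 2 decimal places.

7.97%

Growth-rate Okun's law: g_Y = g_Y* - β × Δu, so Δu = (g_Y* - g_Y)/β.
Δu = (3.5 - 7.15)/2.9 = -3.65/2.9 = -1.26 percentage points.
Year-end unemployment = 9.23 - 1.26 = 7.97%.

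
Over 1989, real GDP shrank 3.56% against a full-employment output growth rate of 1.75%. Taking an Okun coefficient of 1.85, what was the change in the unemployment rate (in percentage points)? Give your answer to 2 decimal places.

2.87 percentage points

Growth-rate Okun's law: g_Y = g_Y* - β × Δu, so Δu = (g_Y* - g_Y)/β.
Δu = (1.75 + 3.56)/1.85 = 5.31/1.85 = 2.87 percentage points.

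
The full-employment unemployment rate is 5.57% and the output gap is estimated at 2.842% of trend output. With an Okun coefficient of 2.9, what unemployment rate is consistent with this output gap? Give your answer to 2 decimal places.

4.59%

From Okun's law, u - u* = -(output gap)/β = -(2.842)/2.9 = -0.98 points.
So u = 5.57 - 0.98 = 4.59%.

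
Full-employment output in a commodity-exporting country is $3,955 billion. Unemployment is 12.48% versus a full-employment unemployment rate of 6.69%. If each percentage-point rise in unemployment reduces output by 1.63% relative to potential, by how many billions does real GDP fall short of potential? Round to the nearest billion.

Output gap = -1.63 × (12.48 - 6.69) = -1.63 × 5.79 = -9.4377%.
Actual GDP ≈ 3955 × 0.905623 ≈ 3582 billion, so the shortfall is 3955 - 3582 = 373 billion.

$373 billion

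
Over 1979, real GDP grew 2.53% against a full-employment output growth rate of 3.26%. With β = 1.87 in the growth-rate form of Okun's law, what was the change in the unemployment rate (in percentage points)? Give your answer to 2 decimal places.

0.39 percentage points

Growth-rate Okun's law: g_Y = g_Y* - β × Δu, so Δu = (g_Y* - g_Y)/β.
Δu = (3.26 - 2.53)/1.87 = 0.73/1.87 = 0.39 percentage points.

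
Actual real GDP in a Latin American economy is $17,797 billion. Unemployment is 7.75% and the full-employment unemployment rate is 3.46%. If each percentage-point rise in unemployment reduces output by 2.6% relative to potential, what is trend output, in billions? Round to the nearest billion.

Unemployment gap = 7.75 - 3.46 = 4.29 points, so output gap = -2.6 × 4.29 = -11.154%.
Since Y = Y* × (1 + gap/100), Y* = 17797/0.88846 ≈ 20031 billion.

$20,031 billion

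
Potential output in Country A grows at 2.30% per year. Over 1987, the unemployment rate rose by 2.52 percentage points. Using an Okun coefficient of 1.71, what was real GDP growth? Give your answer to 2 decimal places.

-2.01%

Growth-rate Okun's law: g_Y = g_Y* - β × Δu.
g_Y = 2.30 - 1.71 × (2.52) = 2.3 - 4.3092 = -2.0092%, i.e. -2.01% to 2 d.p.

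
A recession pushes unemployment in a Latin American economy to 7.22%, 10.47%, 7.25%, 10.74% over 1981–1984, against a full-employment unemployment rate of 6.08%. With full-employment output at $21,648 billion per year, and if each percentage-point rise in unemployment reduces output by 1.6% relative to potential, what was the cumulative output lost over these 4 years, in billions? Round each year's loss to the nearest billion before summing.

Year 1981: gap = -1.6 × (7.22 - 6.08) = -1.824%, loss ≈ 21648 × 1.824/100 ≈ 395.
Year 1982: gap = -1.6 × (10.47 - 6.08) = -7.024%, loss ≈ 21648 × 7.024/100 ≈ 1521.
Year 1983: gap = -1.6 × (7.25 - 6.08) = -1.872%, loss ≈ 21648 × 1.872/100 ≈ 405.
Year 1984: gap = -1.6 × (10.74 - 6.08) = -7.456%, loss ≈ 21648 × 7.456/100 ≈ 1614.
Total lost output = 395 + 1521 + 405 + 1614 = 3935 billion.

$3,935 billion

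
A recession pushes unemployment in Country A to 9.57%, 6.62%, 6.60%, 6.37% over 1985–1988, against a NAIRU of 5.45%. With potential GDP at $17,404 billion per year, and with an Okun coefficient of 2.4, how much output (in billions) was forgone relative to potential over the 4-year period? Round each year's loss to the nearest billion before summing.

$3,074 billion

Year 1985: gap = -2.4 × (9.57 - 5.45) = -9.888%, loss ≈ 17404 × 9.888/100 ≈ 1721.
Year 1986: gap = -2.4 × (6.62 - 5.45) = -2.808%, loss ≈ 17404 × 2.808/100 ≈ 489.
Year 1987: gap = -2.4 × (6.6 - 5.45) = -2.76%, loss ≈ 17404 × 2.76/100 ≈ 480.
Year 1988: gap = -2.4 × (6.37 - 5.45) = -2.208%, loss ≈ 17404 × 2.208/100 ≈ 384.
Total lost output = 1721 + 489 + 480 + 384 = 3074 billion.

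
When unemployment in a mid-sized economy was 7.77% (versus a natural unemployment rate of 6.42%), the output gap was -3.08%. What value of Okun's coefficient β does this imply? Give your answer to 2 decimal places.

β ≈ 2.28

Okun's law: output gap = -β × (u - u*).
-3.08 = -β × (7.77 - 6.42) = -β × 1.35, so β = 3.08/1.35 = 2.28.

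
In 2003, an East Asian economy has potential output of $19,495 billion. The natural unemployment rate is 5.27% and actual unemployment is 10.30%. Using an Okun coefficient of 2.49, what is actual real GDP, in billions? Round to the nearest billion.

Unemployment gap = 10.3 - 5.27 = 5.03 points, so the output gap is -2.49 × 5.03 = -12.5247%.
Actual GDP = 19495 × (1 - 12.5247/100) = 19495 × 0.874753 ≈ 17053 billion.

$17,053 billion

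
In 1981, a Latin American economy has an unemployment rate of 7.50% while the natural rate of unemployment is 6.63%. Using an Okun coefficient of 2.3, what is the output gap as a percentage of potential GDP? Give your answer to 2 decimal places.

The unemployment gap is 7.5 - 6.63 = 0.87 percentage points.
Okun's law gives an output gap of -2.3 × 0.87 = -2.001%, i.e. 2.00% below potential.

-2.00%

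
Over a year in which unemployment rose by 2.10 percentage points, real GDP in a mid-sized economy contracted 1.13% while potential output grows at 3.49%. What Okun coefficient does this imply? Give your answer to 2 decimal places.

β ≈ 2.20

Growth form: g_Y = g_Y* - β × Δu, so β = (g_Y* - g_Y)/Δu.
β = (3.49 + 1.13)/2.10 = 4.62/2.10 = 2.20.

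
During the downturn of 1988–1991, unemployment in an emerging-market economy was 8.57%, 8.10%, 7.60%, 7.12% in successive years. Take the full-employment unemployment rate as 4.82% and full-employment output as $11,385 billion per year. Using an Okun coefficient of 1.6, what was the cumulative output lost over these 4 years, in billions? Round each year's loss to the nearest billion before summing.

$2,205 billion

Year 1988: gap = -1.6 × (8.57 - 4.82) = -6%, loss ≈ 11385 × 6/100 ≈ 683.
Year 1989: gap = -1.6 × (8.1 - 4.82) = -5.248%, loss ≈ 11385 × 5.248/100 ≈ 597.
Year 1990: gap = -1.6 × (7.6 - 4.82) = -4.448%, loss ≈ 11385 × 4.448/100 ≈ 506.
Year 1991: gap = -1.6 × (7.12 - 4.82) = -3.68%, loss ≈ 11385 × 3.68/100 ≈ 419.
Total lost output = 683 + 597 + 506 + 419 = 2205 billion.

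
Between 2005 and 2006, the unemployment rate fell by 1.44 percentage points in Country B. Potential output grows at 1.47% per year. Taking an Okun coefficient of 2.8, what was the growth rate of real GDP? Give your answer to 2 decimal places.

5.50%

Growth-rate Okun's law: g_Y = g_Y* - β × Δu.
g_Y = 1.47 - 2.8 × (-1.44) = 1.47 + 4.032 = 5.502%, i.e. 5.50% to 2 d.p.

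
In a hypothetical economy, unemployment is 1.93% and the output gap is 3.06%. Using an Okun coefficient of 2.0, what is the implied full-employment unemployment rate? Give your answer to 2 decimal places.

3.46%

From Okun's law, u - u* = -(output gap)/β = -(3.06)/2.0 = -1.53 points.
So u* = 1.93 + 1.53 = 3.46%.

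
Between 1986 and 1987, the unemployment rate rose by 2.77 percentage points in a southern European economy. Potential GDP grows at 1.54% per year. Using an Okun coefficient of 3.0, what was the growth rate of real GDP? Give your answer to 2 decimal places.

Growth-rate Okun's law: g_Y = g_Y* - β × Δu.
g_Y = 1.54 - 3.0 × (2.77) = 1.54 - 8.31 = -6.77%, i.e. -6.77% to 2 d.p.

-6.77%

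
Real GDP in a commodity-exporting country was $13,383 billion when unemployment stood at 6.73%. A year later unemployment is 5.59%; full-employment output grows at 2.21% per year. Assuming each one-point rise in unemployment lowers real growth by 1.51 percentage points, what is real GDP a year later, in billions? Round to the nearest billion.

$13,909 billion

Δu = 5.59 - 6.73 = -1.14 points.
Okun's law (growth form): g_Y = g_Y* - β × Δu = 2.21 - 1.51 × (-1.14) = 2.21 + 1.7214 = 3.9314%.
Real GDP in the next year = 13383 × (1 + 3.9314/100) = 13383 × 1.039314 ≈ 13909 billion.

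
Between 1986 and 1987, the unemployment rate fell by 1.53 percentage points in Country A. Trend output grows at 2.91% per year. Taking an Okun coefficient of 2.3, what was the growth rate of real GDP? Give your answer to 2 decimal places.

6.43%

Growth-rate Okun's law: g_Y = g_Y* - β × Δu.
g_Y = 2.91 - 2.3 × (-1.53) = 2.91 + 3.519 = 6.429%, i.e. 6.43% to 2 d.p.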